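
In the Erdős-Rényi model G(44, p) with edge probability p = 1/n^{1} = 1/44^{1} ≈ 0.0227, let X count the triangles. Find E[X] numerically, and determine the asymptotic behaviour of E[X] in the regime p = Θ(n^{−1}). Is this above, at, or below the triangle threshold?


Number of potential triangles: C(44, 3) = 13244.
Each occurs with probability p³ ≈ (0.0227)³ ≈ 1.17393e-05.
By linearity: E[X] = C(44, 3)·p³ ≈ 13244 · 1.17393e-05 ≈ 0.155.
Here α = 1, so p = 1/n is exactly at the triangle threshold p ~ 1/n. Asymptotically E[X] → c³/6 = 1³/6 = 1/6 ≈ 0.167, a bounded constant. In this regime the triangle count is asymptotically Poisson(c³/6).

E[X] ≈ 0.155; in regime p = Θ(1/n^{1}) E[X] stays bounded (at the triangle threshold p ~ 1/n).


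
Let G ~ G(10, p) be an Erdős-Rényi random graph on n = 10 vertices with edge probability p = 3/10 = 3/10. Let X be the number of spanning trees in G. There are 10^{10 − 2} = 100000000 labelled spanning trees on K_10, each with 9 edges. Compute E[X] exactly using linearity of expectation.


K_10 has 10^{10 − 2} = 100000000 labelled spanning trees.
For each such spanning tree H, let X_H = 1 if all 9 edges of H are present in G. Then P[X_H = 1] = p^{9} = (3/10)^{9} = 19683/1000000000.
Summing the indicators: E[X] = Σ_H E[X_H] = 100000000 · p^{9} = 100000000 · 19683/1000000000 = 19683/10.
Numerically: E[X] ≈ 1968.

E[X] = 100000000 · (3/10)^{9} = 19683/10 ≈ 1968.


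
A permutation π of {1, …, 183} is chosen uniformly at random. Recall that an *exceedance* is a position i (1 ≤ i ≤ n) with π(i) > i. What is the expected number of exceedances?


Write X = Σ_{i=1}^{183} X_i, where X_i = 1_{π(i) > i}.
For each fixed i, π(i) is uniform over {1, …, 183} (marginal of a uniform permutation), so P[π(i) > i] = (n − i)/n. Summing: Σ_{i=1}^{183} (n − i)/n = (0 + 1 + … + 182)/183 = 183(183 − 1)/(2·183) = (183 − 1)/2.
Hence E[X] = Σ_{i=1}^{183} (183 − i)/183 = 91 ≈ 91.0000.

E[X] = 91 = 91.0000.


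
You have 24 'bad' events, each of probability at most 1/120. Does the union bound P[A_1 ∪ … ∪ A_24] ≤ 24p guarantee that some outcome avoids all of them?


Union bound: P[∪_{i=1}^{24} A_i] ≤ Σ_i P[A_i] ≤ 24·p = 24·(1/120) = 1/5.
Numerically: 1/5 ≈ 0.2000.
Is 1/5 < 1? YES.
Since P[∪ A_i] ≤ 1/5 < 1, the complement has P[∩ A_i^c] ≥ 1 − 1/5 = 4/5 > 0, so some outcome avoids every A_i.

24·p = 1/5 ≈ 0.2000; existence CERTIFIED by the union bound.


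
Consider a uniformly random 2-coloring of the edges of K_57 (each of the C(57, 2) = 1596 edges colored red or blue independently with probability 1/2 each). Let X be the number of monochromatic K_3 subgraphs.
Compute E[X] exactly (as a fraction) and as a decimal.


Let X = Σ_S X_S over the C(57, 3) = 29260 subsets S of size 3, where X_S = 1 if the K_3 on S is monochromatic.
For a fixed S, the K_3 on S has C(3, 2) = 3 edges. P[all 3 edges red] = (1/2)^3, and likewise for blue, so P[monochromatic] = 2·(1/2)^3 = 2^{1 − 3} = 1/4.
Summing: E[X] = C(57, 3) · 2^{1 − 3} = 29260 · 1/4 = 7315.
Numerically: E[X] ≈ 7315.000.

E[X] = C(57,3)·2^(1−C(3,2)) = 7315 ≈ 7315.000.


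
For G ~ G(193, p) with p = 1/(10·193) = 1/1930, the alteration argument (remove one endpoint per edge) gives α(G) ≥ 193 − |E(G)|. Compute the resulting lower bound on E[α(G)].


E[|E(G)|] = C(193, 2)·p = 18528 · (1/1930) = 48/5.
E[α(G)] ≥ n − E[|E(G)|] = 193 − 48/5 = 917/5.
Numerically: ≈ 183.400000.
(This is only a lower bound; the true E[α(G)] may be larger.)

E[α(G)] ≥ 917/5 ≈ 183.400000.


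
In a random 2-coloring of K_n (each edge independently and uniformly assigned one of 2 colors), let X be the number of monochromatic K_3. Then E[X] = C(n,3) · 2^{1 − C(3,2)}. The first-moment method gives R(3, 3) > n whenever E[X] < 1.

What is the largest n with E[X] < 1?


We need C(n, 3) · 2^{1 − 3} < 1, i.e. C(n, 3) < 2^{3 − 1} = 4.
Check values of n near the boundary:
  n = 3: C(3, 3) = 1; 1 < 4? YES
  n = 4: C(4, 3) = 4; 4 < 4? NO
The largest n with C(n, 3) < 4 is n = 3 (where E[X] = 1/4 ≈ 0.250). Hence R(3, 3) > 3, i.e. R(3, 3) ≥ 4.

Largest n = 3; hence R(3, 3) > 3.


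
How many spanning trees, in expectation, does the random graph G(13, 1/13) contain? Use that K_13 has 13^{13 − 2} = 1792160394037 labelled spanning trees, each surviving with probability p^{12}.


K_13 has 13^{13 − 2} = 1792160394037 labelled spanning trees.
For each such spanning tree H, let X_H = 1 if all 12 edges of H are present in G. Then P[X_H = 1] = p^{12} = (1/13)^{12} = 1/23298085122481.
By linearity: E[X] = Σ_H E[X_H] = 1792160394037 · p^{12} = 1792160394037 · 1/23298085122481 = 1/13.
Numerically: E[X] ≈ 0.07692.

E[X] = 1792160394037 · (1/13)^{12} = 1/13 ≈ 0.07692.


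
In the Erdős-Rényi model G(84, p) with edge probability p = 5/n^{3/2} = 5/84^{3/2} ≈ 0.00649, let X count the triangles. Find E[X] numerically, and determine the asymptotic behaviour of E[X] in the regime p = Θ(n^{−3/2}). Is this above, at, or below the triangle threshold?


Number of potential triangles: C(84, 3) = 95284.
Each occurs with probability p³ ≈ (0.00649)³ ≈ 2.73939e-07.
By linearity: E[X] = C(84, 3)·p³ ≈ 95284 · 2.73939e-07 ≈ 0.026.
Since α = 3/2 > 1, p = c/n^{3/2} = o(1/n) is below the triangle threshold p ~ 1/n. Asymptotically E[X] ~ (c³/6)·n^{3(1−α)} = (5³/6)·n^{-1.5} → 0, so by Markov's inequality G has no triangles w.h.p.

E[X] ≈ 0.026; in regime p = Θ(1/n^{3/2}) E[X] tends to 0 (below the triangle threshold p ~ 1/n).


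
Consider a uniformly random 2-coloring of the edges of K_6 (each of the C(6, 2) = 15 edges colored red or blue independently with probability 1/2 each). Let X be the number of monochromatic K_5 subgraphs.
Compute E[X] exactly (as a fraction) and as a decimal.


Let X = Σ_S X_S over the C(6, 5) = 6 subsets S of size 5, where X_S = 1 if the K_5 on S is monochromatic.
For a fixed S, the K_5 on S has C(5, 2) = 10 edges. P[all 10 edges red] = (1/2)^10, and likewise for blue, so P[monochromatic] = 2·(1/2)^10 = 2^{1 − 10} = 1/512.
By linearity: E[X] = C(6, 5) · 2^{1 − 10} = 6 · 1/512 = 3/256.
Numerically: E[X] ≈ 0.01172.

E[X] = C(6,5)·2^(1−C(5,2)) = 3/256 ≈ 0.01172.


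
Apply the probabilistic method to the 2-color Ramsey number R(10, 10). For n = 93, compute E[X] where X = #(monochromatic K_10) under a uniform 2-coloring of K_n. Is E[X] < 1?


E[X] = C(93, 10) · 2^{1 − 45} = 8079421007658 · 2^{−44} = 8079421007658/17592186044416.
As a reduced fraction: E[X] = 4039710503829/8796093022208 ≈ 0.4592619.
Is E[X] < 1? YES.
Since E[X] < 1, there exists a 2-coloring of K_{93} with no monochromatic K_10; hence R(10, 10) > 93.

E[X] = 4039710503829/8796093022208 ≈ 0.4592619; E[X] < 1, so R(10, 10) > 93.


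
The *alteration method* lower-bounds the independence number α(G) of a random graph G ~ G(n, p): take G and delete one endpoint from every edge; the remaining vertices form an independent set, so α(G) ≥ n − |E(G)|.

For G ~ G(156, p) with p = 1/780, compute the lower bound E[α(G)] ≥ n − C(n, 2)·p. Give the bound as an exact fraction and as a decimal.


E[|E(G)|] = C(156, 2)·p = 12090 · (1/780) = 31/2.
E[α(G)] ≥ n − E[|E(G)|] = 156 − 31/2 = 281/2.
Numerically: ≈ 140.500000.
(This is only a lower bound; the true E[α(G)] may be larger.)

E[α(G)] ≥ 281/2 ≈ 140.500000.


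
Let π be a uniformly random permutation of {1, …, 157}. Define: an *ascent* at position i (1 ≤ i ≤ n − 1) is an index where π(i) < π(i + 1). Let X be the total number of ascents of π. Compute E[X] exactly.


Write X = Σ X_I over i = 1, …, 156, with X_I the indicator of one ascent.
There are 156 indicators.
For each fixed i, the pair (π(i), π(i+1)) is a uniformly random ordered pair of distinct values from {1, …, 157}; by symmetry P[π(i) < π(i+1)] = 1/2.
By linearity: E[X] = 156 · (1/2) = (157 − 1) · (1/2) = 78 ≈ 78.000.

E[X] = 78 = 78.000.


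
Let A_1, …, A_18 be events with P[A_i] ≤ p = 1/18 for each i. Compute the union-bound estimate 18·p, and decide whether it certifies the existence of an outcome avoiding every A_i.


Union bound: P[∪_{i=1}^{18} A_i] ≤ Σ_i P[A_i] ≤ 18·p = 18·(1/18) = 1.
Numerically: 1 ≈ 1.000000.
Is 1 < 1? NO.
Since the bound 1 is ≥ 1, the union bound is uninformative here; it does NOT by itself certify existence.

18·p = 1 ≈ 1.000000; existence NOT certified by the union bound.


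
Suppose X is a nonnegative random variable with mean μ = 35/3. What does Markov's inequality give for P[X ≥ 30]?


μ = E[X] = 35/3, a = 30.
Markov: P[X ≥ 30] ≤ μ/a = (35/3)/30 = 7/18.
Numerically: ≈ 0.388889.
(Since a = 30 > μ = 11.666667, the bound 7/18 is < 1 and informative.)

P[X ≥ 30] ≤ 7/18 ≈ 0.388889.


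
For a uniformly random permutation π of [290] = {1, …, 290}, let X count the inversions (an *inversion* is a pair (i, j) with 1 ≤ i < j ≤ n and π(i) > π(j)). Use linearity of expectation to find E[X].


Write X = Σ X_I over the C(290, 2) = 41905 pairs i < j, with X_I the indicator of one inversion.
There are 41905 indicators.
For each fixed pair i < j, the values π(i) and π(j) are two distinct elements of {1, …, 290} in uniformly random order; by symmetry P[π(i) > π(j)] = 1/2.
By linearity: E[X] = 41905 · (1/2) = C(290, 2) · (1/2) = 41905/2 = 41905/2 ≈ 20952.500000.

E[X] = 41905/2 = 20952.500000.


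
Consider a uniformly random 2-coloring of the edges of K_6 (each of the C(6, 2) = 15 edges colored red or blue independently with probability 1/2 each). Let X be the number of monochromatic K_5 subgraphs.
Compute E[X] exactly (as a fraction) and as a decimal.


Let X = Σ_S X_S over the C(6, 5) = 6 subsets S of size 5, where X_S = 1 if the K_5 on S is monochromatic.
For a fixed S, the K_5 on S has C(5, 2) = 10 edges. P[all 10 edges red] = (1/2)^10, and likewise for blue, so P[monochromatic] = 2·(1/2)^10 = 2^{1 − 10} = 1/512.
By linearity of expectation: E[X] = C(6, 5) · 2^{1 − 10} = 6 · 1/512 = 3/256.
Numerically: E[X] ≈ 0.012.

E[X] = C(6,5)·2^(1−C(5,2)) = 3/256 ≈ 0.012.


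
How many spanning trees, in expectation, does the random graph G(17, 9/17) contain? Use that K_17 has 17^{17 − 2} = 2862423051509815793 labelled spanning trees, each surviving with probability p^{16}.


K_17 has 17^{17 − 2} = 2862423051509815793 labelled spanning trees.
For each such spanning tree H, let X_H = 1 if all 16 edges of H are present in G. Then P[X_H = 1] = p^{16} = (9/17)^{16} = 1853020188851841/48661191875666868481.
Summing the indicators: E[X] = Σ_H E[X_H] = 2862423051509815793 · p^{16} = 2862423051509815793 · 1853020188851841/48661191875666868481 = 1853020188851841/17.
Numerically: E[X] ≈ 1.09e+14.

E[X] = 2862423051509815793 · (9/17)^{16} = 1853020188851841/17 ≈ 1.09e+14.


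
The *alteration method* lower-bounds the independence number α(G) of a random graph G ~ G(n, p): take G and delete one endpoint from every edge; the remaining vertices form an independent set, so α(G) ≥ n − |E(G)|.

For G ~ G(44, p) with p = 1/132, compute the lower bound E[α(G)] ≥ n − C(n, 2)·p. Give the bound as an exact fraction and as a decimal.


E[|E(G)|] = C(44, 2)·p = 946 · (1/132) = 43/6.
E[α(G)] ≥ n − E[|E(G)|] = 44 − 43/6 = 221/6.
Numerically: ≈ 36.833333.
(This is only a lower bound; the true E[α(G)] may be larger.)

E[α(G)] ≥ 221/6 ≈ 36.833333.


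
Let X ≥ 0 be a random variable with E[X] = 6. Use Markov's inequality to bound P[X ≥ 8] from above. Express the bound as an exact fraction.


μ = E[X] = 6, a = 8.
Markov: P[X ≥ 8] ≤ μ/a = (6)/8 = 3/4.
Numerically: ≈ 0.75000.
(Since a = 8 > μ = 6.00000, the bound 3/4 is < 1 and informative.)

P[X ≥ 8] ≤ 3/4 ≈ 0.75000.


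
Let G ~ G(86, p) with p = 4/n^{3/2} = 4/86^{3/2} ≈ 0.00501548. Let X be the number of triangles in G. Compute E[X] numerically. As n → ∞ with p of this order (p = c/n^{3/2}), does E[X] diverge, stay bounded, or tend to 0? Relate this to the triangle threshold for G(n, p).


Number of potential triangles: C(86, 3) = 102340.
Each occurs with probability p³ ≈ (0.00501548)³ ≈ 1.26164434e-07.
By linearity: E[X] = C(86, 3)·p³ ≈ 102340 · 1.26164434e-07 ≈ 0.012912.
Since α = 3/2 > 1, p = c/n^{3/2} = o(1/n) is below the triangle threshold p ~ 1/n. Asymptotically E[X] ~ (c³/6)·n^{3(1−α)} = (4³/6)·n^{-1.5} → 0, so by Markov's inequality G has no triangles w.h.p.

E[X] ≈ 0.012912; in regime p = Θ(1/n^{3/2}) E[X] tends to 0 (below the triangle threshold p ~ 1/n).


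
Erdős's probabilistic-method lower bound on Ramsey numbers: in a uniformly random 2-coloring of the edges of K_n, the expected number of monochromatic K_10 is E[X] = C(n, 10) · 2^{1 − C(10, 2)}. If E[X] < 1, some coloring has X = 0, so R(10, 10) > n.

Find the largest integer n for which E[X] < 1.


We need C(n, 10) · 2^{1 − 45} < 1, i.e. C(n, 10) < 2^{45 − 1} = 17592186044416.
Check values of n near the boundary:
  n = 94: C(94, 10) = 9041256841903; 9041256841903 < 17592186044416? YES
  n = 95: C(95, 10) = 10104934117421; 10104934117421 < 17592186044416? YES
  n = 96: C(96, 10) = 11279926456656; 11279926456656 < 17592186044416? YES
  n = 97: C(97, 10) = 12576469727536; 12576469727536 < 17592186044416? YES
  n = 98: C(98, 10) = 14005614014756; 14005614014756 < 17592186044416? YES
  n = 99: C(99, 10) = 15579278510796; 15579278510796 < 17592186044416? YES
  n = 100: C(100, 10) = 17310309456440; 17310309456440 < 17592186044416? YES
  n = 101: C(101, 10) = 19212541264840; 19212541264840 < 17592186044416? NO
  n = 102: C(102, 10) = 21300860967540; 21300860967540 < 17592186044416? NO
  n = 103: C(103, 10) = 23591276125340; 23591276125340 < 17592186044416? NO
The largest n with C(n, 10) < 17592186044416 is n = 100 (where E[X] = 2163788682055/2199023255552 ≈ 0.9840). Hence R(10, 10) > 100, i.e. R(10, 10) ≥ 101.

Largest n = 100; hence R(10, 10) > 100.


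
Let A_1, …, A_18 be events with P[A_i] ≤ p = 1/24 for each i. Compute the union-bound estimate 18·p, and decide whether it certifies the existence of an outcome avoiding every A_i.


Union bound: P[∪_{i=1}^{18} A_i] ≤ Σ_i P[A_i] ≤ 18·p = 18·(1/24) = 3/4.
Numerically: 3/4 ≈ 0.750.
Is 3/4 < 1? YES.
Since P[∪ A_i] ≤ 3/4 < 1, the complement has P[∩ A_i^c] ≥ 1 − 3/4 = 1/4 > 0, so some outcome avoids every A_i.

18·p = 3/4 ≈ 0.750; existence CERTIFIED by the union bound.


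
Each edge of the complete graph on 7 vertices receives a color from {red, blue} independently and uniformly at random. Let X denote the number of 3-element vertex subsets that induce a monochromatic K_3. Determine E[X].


Let X = Σ_S X_S over the C(7, 3) = 35 subsets S of size 3, where X_S = 1 if the K_3 on S is monochromatic.
For a fixed S, the K_3 on S has C(3, 2) = 3 edges. P[all 3 edges red] = (1/2)^3, and likewise for blue, so P[monochromatic] = 2·(1/2)^3 = 2^{1 − 3} = 1/4.
Summing: E[X] = C(7, 3) · 2^{1 − 3} = 35 · 1/4 = 35/4.
Numerically: E[X] ≈ 8.750000.

E[X] = C(7,3)·2^(1−C(3,2)) = 35/4 ≈ 8.750000.


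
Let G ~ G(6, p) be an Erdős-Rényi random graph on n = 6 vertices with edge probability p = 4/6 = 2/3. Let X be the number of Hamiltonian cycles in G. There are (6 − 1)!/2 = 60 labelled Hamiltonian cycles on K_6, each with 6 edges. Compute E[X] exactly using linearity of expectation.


K_6 has (6 − 1)!/2 = 60 labelled Hamiltonian cycles.
For each such Hamiltonian cycle H, let X_H = 1 if all 6 edges of H are present in G. Then P[X_H = 1] = p^{6} = (2/3)^{6} = 64/729.
By linearity of expectation: E[X] = Σ_H E[X_H] = 60 · p^{6} = 60 · 64/729 = 1280/243.
Numerically: E[X] ≈ 5.27.

E[X] = 60 · (2/3)^{6} = 1280/243 ≈ 5.27.


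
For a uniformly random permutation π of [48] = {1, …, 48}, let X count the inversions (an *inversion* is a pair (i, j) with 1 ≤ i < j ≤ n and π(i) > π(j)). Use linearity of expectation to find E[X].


Write X = Σ X_I over the C(48, 2) = 1128 pairs i < j, with X_I the indicator of one inversion.
There are 1128 indicators.
For each fixed pair i < j, the values π(i) and π(j) are two distinct elements of {1, …, 48} in uniformly random order; by symmetry P[π(i) > π(j)] = 1/2.
By linearity: E[X] = 1128 · (1/2) = C(48, 2) · (1/2) = 1128/2 = 564 ≈ 564.00000.

E[X] = 564 = 564.00000.


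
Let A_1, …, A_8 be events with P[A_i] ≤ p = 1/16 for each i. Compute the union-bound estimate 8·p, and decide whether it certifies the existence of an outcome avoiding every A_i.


Union bound: P[∪_{i=1}^{8} A_i] ≤ Σ_i P[A_i] ≤ 8·p = 8·(1/16) = 1/2.
Numerically: 1/2 ≈ 0.5000.
Is 1/2 < 1? YES.
Since P[∪ A_i] ≤ 1/2 < 1, the complement has P[∩ A_i^c] ≥ 1 − 1/2 = 1/2 > 0, so some outcome avoids every A_i.

8·p = 1/2 ≈ 0.5000; existence CERTIFIED by the union bound.


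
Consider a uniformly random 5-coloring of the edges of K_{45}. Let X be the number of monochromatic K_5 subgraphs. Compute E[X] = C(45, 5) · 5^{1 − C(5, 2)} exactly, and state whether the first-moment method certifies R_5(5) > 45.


E[X] = C(45, 5) · 5^{1 − 10} = 1221759 · 5^{−9} = 1221759/1953125.
As a reduced fraction: E[X] = 1221759/1953125 ≈ 0.6255406.
Is E[X] < 1? YES.
Since E[X] < 1, there exists a 5-coloring of K_{45} with no monochromatic K_5; hence R_5(5) > 45.

E[X] = 1221759/1953125 ≈ 0.6255406; E[X] < 1, so R_5(5) > 45.


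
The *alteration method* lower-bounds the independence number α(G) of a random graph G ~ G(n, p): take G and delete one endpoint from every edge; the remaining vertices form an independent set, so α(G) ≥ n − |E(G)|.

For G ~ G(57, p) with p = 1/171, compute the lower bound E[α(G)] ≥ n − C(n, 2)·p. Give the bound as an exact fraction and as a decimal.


E[|E(G)|] = C(57, 2)·p = 1596 · (1/171) = 28/3.
E[α(G)] ≥ n − E[|E(G)|] = 57 − 28/3 = 143/3.
Numerically: ≈ 47.666667.
(This is only a lower bound; the true E[α(G)] may be larger.)

E[α(G)] ≥ 143/3 ≈ 47.666667.


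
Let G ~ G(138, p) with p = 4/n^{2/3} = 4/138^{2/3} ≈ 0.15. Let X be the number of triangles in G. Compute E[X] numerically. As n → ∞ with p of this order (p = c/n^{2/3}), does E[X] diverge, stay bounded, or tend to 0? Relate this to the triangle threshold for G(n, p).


Number of potential triangles: C(138, 3) = 428536.
Each occurs with probability p³ ≈ (0.15)³ ≈ 3.36064e-03.
By linearity: E[X] = C(138, 3)·p³ ≈ 428536 · 3.36064e-03 ≈ 1440.155.
Since α = 2/3 < 1, p = c/n^{2/3} ≫ 1/n is above the triangle threshold p ~ 1/n. Asymptotically E[X] ~ (c³/6)·n^{3(1−α)} = (4³/6)·n^{1} → ∞; triangles are abundant w.h.p.

E[X] ≈ 1440.155; in regime p = Θ(1/n^{2/3}) E[X] diverges (above the triangle threshold p ~ 1/n).


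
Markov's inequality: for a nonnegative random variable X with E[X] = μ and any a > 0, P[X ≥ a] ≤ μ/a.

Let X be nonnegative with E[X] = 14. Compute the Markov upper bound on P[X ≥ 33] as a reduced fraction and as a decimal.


μ = E[X] = 14, a = 33.
Markov: P[X ≥ 33] ≤ μ/a = (14)/33 = 14/33.
Numerically: ≈ 0.42424.
(Since a = 33 > μ = 14.00000, the bound 14/33 is < 1 and informative.)

P[X ≥ 33] ≤ 14/33 ≈ 0.42424.


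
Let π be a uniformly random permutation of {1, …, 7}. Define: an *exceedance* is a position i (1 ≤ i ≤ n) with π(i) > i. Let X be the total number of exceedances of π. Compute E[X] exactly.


Write X = Σ_{i=1}^{7} X_i, where X_i = 1_{π(i) > i}.
For each fixed i, π(i) is uniform over {1, …, 7} (marginal of a uniform permutation), so P[π(i) > i] = (n − i)/n. Summing: Σ_{i=1}^{7} (n − i)/n = (0 + 1 + … + 6)/7 = 7(7 − 1)/(2·7) = (7 − 1)/2.
Hence E[X] = Σ_{i=1}^{7} (7 − i)/7 = 3 ≈ 3.000000.

E[X] = 3 = 3.000000.


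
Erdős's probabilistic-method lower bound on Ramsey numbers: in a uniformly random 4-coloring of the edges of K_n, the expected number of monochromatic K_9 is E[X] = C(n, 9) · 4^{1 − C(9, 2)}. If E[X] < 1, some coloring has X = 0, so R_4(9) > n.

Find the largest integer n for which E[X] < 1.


We need C(n, 9) · 4^{1 − 36} < 1, i.e. C(n, 9) < 4^{36 − 1} = 1180591620717411303424.
Check values of n near the boundary:
  n = 909: C(909, 9) = 1122169012923711463931; 1122169012923711463931 < 1180591620717411303424? YES
  n = 910: C(910, 9) = 1133378248346922788210; 1133378248346922788210 < 1180591620717411303424? YES
  n = 911: C(911, 9) = 1144686900492291197405; 1144686900492291197405 < 1180591620717411303424? YES
  n = 912: C(912, 9) = 1156095740032081475120; 1156095740032081475120 < 1180591620717411303424? YES
  n = 913: C(913, 9) = 1167605542753639808390; 1167605542753639808390 < 1180591620717411303424? YES
  n = 914: C(914, 9) = 1179217089587653905932; 1179217089587653905932 < 1180591620717411303424? YES
  n = 915: C(915, 9) = 1190931166636537885130; 1190931166636537885130 < 1180591620717411303424? NO
The largest n with C(n, 9) < 1180591620717411303424 is n = 914 (where E[X] = 294804272396913476483/295147905179352825856 ≈ 0.998836). Hence R_4(9) > 914, i.e. R_4(9) ≥ 915.

Largest n = 914; hence R_4(9) > 914.


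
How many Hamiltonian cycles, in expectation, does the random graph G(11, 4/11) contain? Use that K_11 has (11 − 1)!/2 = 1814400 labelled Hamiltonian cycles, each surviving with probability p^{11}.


K_11 has (11 − 1)!/2 = 1814400 labelled Hamiltonian cycles.
For each such Hamiltonian cycle H, let X_H = 1 if all 11 edges of H are present in G. Then P[X_H = 1] = p^{11} = (4/11)^{11} = 4194304/285311670611.
Summing the indicators: E[X] = Σ_H E[X_H] = 1814400 · p^{11} = 1814400 · 4194304/285311670611 = 7610145177600/285311670611.
Numerically: E[X] ≈ 26.67.

E[X] = 1814400 · (4/11)^{11} = 7610145177600/285311670611 ≈ 26.67.


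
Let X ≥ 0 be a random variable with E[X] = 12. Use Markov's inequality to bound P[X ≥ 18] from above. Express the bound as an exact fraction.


μ = E[X] = 12, a = 18.
Markov: P[X ≥ 18] ≤ μ/a = (12)/18 = 2/3.
Numerically: ≈ 0.66667.
(Since a = 18 > μ = 12.00000, the bound 2/3 is < 1 and informative.)

P[X ≥ 18] ≤ 2/3 ≈ 0.66667.


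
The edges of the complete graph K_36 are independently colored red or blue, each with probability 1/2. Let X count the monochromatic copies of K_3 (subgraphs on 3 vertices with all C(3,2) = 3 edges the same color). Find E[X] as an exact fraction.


Let X = Σ_S X_S over the C(36, 3) = 7140 subsets S of size 3, where X_S = 1 if the K_3 on S is monochromatic.
For a fixed S, the K_3 on S has C(3, 2) = 3 edges. P[all 3 edges red] = (1/2)^3, and likewise for blue, so P[monochromatic] = 2·(1/2)^3 = 2^{1 − 3} = 1/4.
Summing: E[X] = C(36, 3) · 2^{1 − 3} = 7140 · 1/4 = 1785.
Numerically: E[X] ≈ 1785.000.

E[X] = C(36,3)·2^(1−C(3,2)) = 1785 ≈ 1785.000.


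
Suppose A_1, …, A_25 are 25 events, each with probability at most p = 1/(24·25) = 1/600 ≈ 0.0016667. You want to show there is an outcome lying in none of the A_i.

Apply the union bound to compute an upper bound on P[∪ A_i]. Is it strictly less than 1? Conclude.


Union bound: P[∪_{i=1}^{25} A_i] ≤ Σ_i P[A_i] ≤ 25·p = 25·(1/600) = 1/24.
Numerically: 1/24 ≈ 0.0416667.
Is 1/24 < 1? YES.
Since P[∪ A_i] ≤ 1/24 < 1, the complement has P[∩ A_i^c] ≥ 1 − 1/24 = 23/24 > 0, so some outcome avoids every A_i.

25·p = 1/24 ≈ 0.0416667; existence CERTIFIED by the union bound.


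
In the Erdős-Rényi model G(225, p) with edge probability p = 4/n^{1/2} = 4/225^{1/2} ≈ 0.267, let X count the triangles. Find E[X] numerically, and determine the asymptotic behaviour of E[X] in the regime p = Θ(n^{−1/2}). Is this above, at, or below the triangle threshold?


Number of potential triangles: C(225, 3) = 1873200.
Each occurs with probability p³ ≈ (0.267)³ ≈ 1.89630e-02.
By linearity: E[X] = C(225, 3)·p³ ≈ 1873200 · 1.89630e-02 ≈ 35521.422.
Since α = 1/2 < 1, p = c/n^{1/2} ≫ 1/n is above the triangle threshold p ~ 1/n. Asymptotically E[X] ~ (c³/6)·n^{3(1−α)} = (4³/6)·n^{1.5} → ∞; triangles are abundant w.h.p.

E[X] ≈ 35521.422; in regime p = Θ(1/n^{1/2}) E[X] diverges (above the triangle threshold p ~ 1/n).


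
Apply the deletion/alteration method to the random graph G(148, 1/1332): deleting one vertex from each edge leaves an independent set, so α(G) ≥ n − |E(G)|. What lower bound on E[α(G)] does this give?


E[|E(G)|] = C(148, 2)·p = 10878 · (1/1332) = 49/6.
E[α(G)] ≥ n − E[|E(G)|] = 148 − 49/6 = 839/6.
Numerically: ≈ 139.833.
(This is only a lower bound; the true E[α(G)] may be larger.)

E[α(G)] ≥ 839/6 ≈ 139.833.


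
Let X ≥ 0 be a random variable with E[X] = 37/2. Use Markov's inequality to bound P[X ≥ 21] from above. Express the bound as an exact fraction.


μ = E[X] = 37/2, a = 21.
Markov: P[X ≥ 21] ≤ μ/a = (37/2)/21 = 37/42.
Numerically: ≈ 0.880952.
(Since a = 21 > μ = 18.500000, the bound 37/42 is < 1 and informative.)

P[X ≥ 21] ≤ 37/42 ≈ 0.880952.


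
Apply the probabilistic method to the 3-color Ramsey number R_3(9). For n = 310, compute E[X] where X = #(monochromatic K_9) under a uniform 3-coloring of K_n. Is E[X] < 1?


E[X] = C(310, 9) · 3^{1 − 36} = 64802334749614660 · 3^{−35} = 64802334749614660/50031545098999707.
As a reduced fraction: E[X] = 64802334749614660/50031545098999707 ≈ 1.2952295.
Is E[X] < 1? NO.
Since E[X] ≥ 1, the first-moment bound is inconclusive at n = 310; it does NOT by itself certify R_3(9) > 310.

E[X] = 64802334749614660/50031545098999707 ≈ 1.2952295; E[X] ≥ 1; first-moment method inconclusive here.


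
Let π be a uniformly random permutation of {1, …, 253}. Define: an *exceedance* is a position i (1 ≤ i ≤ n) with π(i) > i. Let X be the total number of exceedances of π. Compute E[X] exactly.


Write X = Σ_{i=1}^{253} X_i, where X_i = 1_{π(i) > i}.
For each fixed i, π(i) is uniform over {1, …, 253} (marginal of a uniform permutation), so P[π(i) > i] = (n − i)/n. Summing: Σ_{i=1}^{253} (n − i)/n = (0 + 1 + … + 252)/253 = 253(253 − 1)/(2·253) = (253 − 1)/2.
Hence E[X] = Σ_{i=1}^{253} (253 − i)/253 = 126 ≈ 126.000.

E[X] = 126 = 126.000.


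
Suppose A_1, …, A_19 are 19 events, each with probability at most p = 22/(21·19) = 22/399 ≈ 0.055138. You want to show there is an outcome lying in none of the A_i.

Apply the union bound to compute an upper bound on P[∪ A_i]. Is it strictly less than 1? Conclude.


Union bound: P[∪_{i=1}^{19} A_i] ≤ Σ_i P[A_i] ≤ 19·p = 19·(22/399) = 22/21.
Numerically: 22/21 ≈ 1.047619.
Is 22/21 < 1? NO.
Since the bound 22/21 is ≥ 1, the union bound is uninformative here; it does NOT by itself certify existence.

19·p = 22/21 ≈ 1.047619; existence NOT certified by the union bound.


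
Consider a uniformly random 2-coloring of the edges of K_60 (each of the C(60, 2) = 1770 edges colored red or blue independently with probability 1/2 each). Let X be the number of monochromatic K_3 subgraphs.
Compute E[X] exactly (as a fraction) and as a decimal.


Let X = Σ_S X_S over the C(60, 3) = 34220 subsets S of size 3, where X_S = 1 if the K_3 on S is monochromatic.
For a fixed S, the K_3 on S has C(3, 2) = 3 edges. P[all 3 edges red] = (1/2)^3, and likewise for blue, so P[monochromatic] = 2·(1/2)^3 = 2^{1 − 3} = 1/4.
Summing: E[X] = C(60, 3) · 2^{1 − 3} = 34220 · 1/4 = 8555.
Numerically: E[X] ≈ 8555.00000.

E[X] = C(60,3)·2^(1−C(3,2)) = 8555 ≈ 8555.00000.


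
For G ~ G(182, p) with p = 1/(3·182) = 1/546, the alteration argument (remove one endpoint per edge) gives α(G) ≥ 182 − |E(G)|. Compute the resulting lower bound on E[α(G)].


E[|E(G)|] = C(182, 2)·p = 16471 · (1/546) = 181/6.
E[α(G)] ≥ n − E[|E(G)|] = 182 − 181/6 = 911/6.
Numerically: ≈ 151.833.
(This is only a lower bound; the true E[α(G)] may be larger.)

E[α(G)] ≥ 911/6 ≈ 151.833.


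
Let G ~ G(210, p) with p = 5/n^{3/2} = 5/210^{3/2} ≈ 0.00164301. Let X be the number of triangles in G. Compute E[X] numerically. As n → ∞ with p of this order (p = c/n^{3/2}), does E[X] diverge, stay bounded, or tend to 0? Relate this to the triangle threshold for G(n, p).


Number of potential triangles: C(210, 3) = 1521520.
Each occurs with probability p³ ≈ (0.00164301)³ ≈ 4.43530190e-09.
By linearity: E[X] = C(210, 3)·p³ ≈ 1521520 · 4.43530190e-09 ≈ 0.006748.
Since α = 3/2 > 1, p = c/n^{3/2} = o(1/n) is below the triangle threshold p ~ 1/n. Asymptotically E[X] ~ (c³/6)·n^{3(1−α)} = (5³/6)·n^{-1.5} → 0, so by Markov's inequality G has no triangles w.h.p.

E[X] ≈ 0.006748; in regime p = Θ(1/n^{3/2}) E[X] tends to 0 (below the triangle threshold p ~ 1/n).


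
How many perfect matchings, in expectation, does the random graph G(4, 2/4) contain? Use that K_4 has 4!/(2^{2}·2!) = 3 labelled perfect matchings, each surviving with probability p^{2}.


K_4 has 4!/(2^{2}·2!) = 3 labelled perfect matchings.
For each such perfect matching H, let X_H = 1 if all 2 edges of H are present in G. Then P[X_H = 1] = p^{2} = (1/2)^{2} = 1/4.
By linearity of expectation: E[X] = Σ_H E[X_H] = 3 · p^{2} = 3 · 1/4 = 3/4.
Numerically: E[X] ≈ 0.75.

E[X] = 3 · (1/2)^{2} = 3/4 ≈ 0.75.


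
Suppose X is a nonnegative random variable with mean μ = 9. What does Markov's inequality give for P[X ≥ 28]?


μ = E[X] = 9, a = 28.
Markov: P[X ≥ 28] ≤ μ/a = (9)/28 = 9/28.
Numerically: ≈ 0.321.
(Since a = 28 > μ = 9.000, the bound 9/28 is < 1 and informative.)

P[X ≥ 28] ≤ 9/28 ≈ 0.321.


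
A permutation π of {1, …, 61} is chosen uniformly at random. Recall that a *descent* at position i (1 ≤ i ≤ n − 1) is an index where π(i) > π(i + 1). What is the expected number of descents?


Write X = Σ X_I over i = 1, …, 60, with X_I the indicator of one descent.
There are 60 indicators.
For each fixed i, the pair (π(i), π(i+1)) is a uniformly random ordered pair of distinct values from {1, …, 61}; by symmetry P[π(i) > π(i+1)] = 1/2.
By linearity: E[X] = 60 · (1/2) = (61 − 1) · (1/2) = 30 ≈ 30.000.

E[X] = 30 = 30.000.


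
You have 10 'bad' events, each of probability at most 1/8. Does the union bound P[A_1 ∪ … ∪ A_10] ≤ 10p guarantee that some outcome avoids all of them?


Union bound: P[∪_{i=1}^{10} A_i] ≤ Σ_i P[A_i] ≤ 10·p = 10·(1/8) = 5/4.
Numerically: 5/4 ≈ 1.250000.
Is 5/4 < 1? NO.
Since the bound 5/4 is ≥ 1, the union bound is uninformative here; it does NOT by itself certify existence.

10·p = 5/4 ≈ 1.250000; existence NOT certified by the union bound.


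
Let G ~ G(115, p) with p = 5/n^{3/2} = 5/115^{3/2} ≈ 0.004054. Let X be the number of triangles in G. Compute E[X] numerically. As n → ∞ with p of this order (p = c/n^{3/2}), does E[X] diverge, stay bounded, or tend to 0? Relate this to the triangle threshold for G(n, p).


Number of potential triangles: C(115, 3) = 246905.
Each occurs with probability p³ ≈ (0.004054)³ ≈ 6.664533e-08.
By linearity: E[X] = C(115, 3)·p³ ≈ 246905 · 6.664533e-08 ≈ 0.0165.
Since α = 3/2 > 1, p = c/n^{3/2} = o(1/n) is below the triangle threshold p ~ 1/n. Asymptotically E[X] ~ (c³/6)·n^{3(1−α)} = (5³/6)·n^{-1.5} → 0, so by Markov's inequality G has no triangles w.h.p.

E[X] ≈ 0.0165; in regime p = Θ(1/n^{3/2}) E[X] tends to 0 (below the triangle threshold p ~ 1/n).


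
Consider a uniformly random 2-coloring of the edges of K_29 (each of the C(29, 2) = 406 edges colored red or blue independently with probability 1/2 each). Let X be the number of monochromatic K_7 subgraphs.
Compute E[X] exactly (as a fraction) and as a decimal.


Let X = Σ_S X_S over the C(29, 7) = 1560780 subsets S of size 7, where X_S = 1 if the K_7 on S is monochromatic.
For a fixed S, the K_7 on S has C(7, 2) = 21 edges. P[all 21 edges red] = (1/2)^21, and likewise for blue, so P[monochromatic] = 2·(1/2)^21 = 2^{1 − 21} = 1/1048576.
By linearity of expectation: E[X] = C(29, 7) · 2^{1 − 21} = 1560780 · 1/1048576 = 390195/262144.
Numerically: E[X] ≈ 1.4885.

E[X] = C(29,7)·2^(1−C(7,2)) = 390195/262144 ≈ 1.4885.


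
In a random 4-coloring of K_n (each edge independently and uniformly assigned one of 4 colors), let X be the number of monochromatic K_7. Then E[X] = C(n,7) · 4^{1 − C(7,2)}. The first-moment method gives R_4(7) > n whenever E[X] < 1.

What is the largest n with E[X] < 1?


We need C(n, 7) · 4^{1 − 21} < 1, i.e. C(n, 7) < 4^{21 − 1} = 1099511627776.
Check values of n near the boundary:
  n = 177: C(177, 7) = 957664425960; 957664425960 < 1099511627776? YES
  n = 178: C(178, 7) = 996867063280; 996867063280 < 1099511627776? YES
  n = 179: C(179, 7) = 1037437234460; 1037437234460 < 1099511627776? YES
  n = 180: C(180, 7) = 1079414463600; 1079414463600 < 1099511627776? YES
  n = 181: C(181, 7) = 1122839183400; 1122839183400 < 1099511627776? NO
The largest n with C(n, 7) < 1099511627776 is n = 180 (where E[X] = 67463403975/68719476736 ≈ 0.982). Hence R_4(7) > 180, i.e. R_4(7) ≥ 181.

Largest n = 180; hence R_4(7) > 180.


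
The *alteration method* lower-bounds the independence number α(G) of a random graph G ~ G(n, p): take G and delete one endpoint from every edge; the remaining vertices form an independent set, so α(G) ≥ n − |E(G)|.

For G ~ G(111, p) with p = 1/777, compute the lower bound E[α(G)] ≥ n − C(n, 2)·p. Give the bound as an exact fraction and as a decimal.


E[|E(G)|] = C(111, 2)·p = 6105 · (1/777) = 55/7.
E[α(G)] ≥ n − E[|E(G)|] = 111 − 55/7 = 722/7.
Numerically: ≈ 103.1429.
(This is only a lower bound; the true E[α(G)] may be larger.)

E[α(G)] ≥ 722/7 ≈ 103.1429.


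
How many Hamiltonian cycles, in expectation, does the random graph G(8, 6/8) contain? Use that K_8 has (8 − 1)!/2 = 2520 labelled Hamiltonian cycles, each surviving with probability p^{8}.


K_8 has (8 − 1)!/2 = 2520 labelled Hamiltonian cycles.
For each such Hamiltonian cycle H, let X_H = 1 if all 8 edges of H are present in G. Then P[X_H = 1] = p^{8} = (3/4)^{8} = 6561/65536.
By linearity: E[X] = Σ_H E[X_H] = 2520 · p^{8} = 2520 · 6561/65536 = 2066715/8192.
Numerically: E[X] ≈ 252.28.

E[X] = 2520 · (3/4)^{8} = 2066715/8192 ≈ 252.28.


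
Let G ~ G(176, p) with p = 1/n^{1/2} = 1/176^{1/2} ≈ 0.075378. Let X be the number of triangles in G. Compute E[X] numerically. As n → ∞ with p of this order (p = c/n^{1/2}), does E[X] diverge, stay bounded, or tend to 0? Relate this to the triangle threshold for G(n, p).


Number of potential triangles: C(176, 3) = 893200.
Each occurs with probability p³ ≈ (0.075378)³ ≈ 4.2828316e-04.
By linearity: E[X] = C(176, 3)·p³ ≈ 893200 · 4.2828316e-04 ≈ 382.54252.
Since α = 1/2 < 1, p = c/n^{1/2} ≫ 1/n is above the triangle threshold p ~ 1/n. Asymptotically E[X] ~ (c³/6)·n^{3(1−α)} = (1³/6)·n^{1.5} → ∞; triangles are abundant w.h.p.

E[X] ≈ 382.54252; in regime p = Θ(1/n^{1/2}) E[X] diverges (above the triangle threshold p ~ 1/n).


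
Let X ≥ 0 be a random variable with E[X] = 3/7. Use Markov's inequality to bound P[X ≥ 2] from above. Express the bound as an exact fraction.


μ = E[X] = 3/7, a = 2.
Markov: P[X ≥ 2] ≤ μ/a = (3/7)/2 = 3/14.
Numerically: ≈ 0.21429.
(Since a = 2 > μ = 0.42857, the bound 3/14 is < 1 and informative.)

P[X ≥ 2] ≤ 3/14 ≈ 0.21429.


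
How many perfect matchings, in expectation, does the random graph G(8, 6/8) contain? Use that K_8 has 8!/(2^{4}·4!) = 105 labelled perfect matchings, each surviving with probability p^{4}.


K_8 has 8!/(2^{4}·4!) = 105 labelled perfect matchings.
For each such perfect matching H, let X_H = 1 if all 4 edges of H are present in G. Then P[X_H = 1] = p^{4} = (3/4)^{4} = 81/256.
Summing the indicators: E[X] = Σ_H E[X_H] = 105 · p^{4} = 105 · 81/256 = 8505/256.
Numerically: E[X] ≈ 33.223.

E[X] = 105 · (3/4)^{4} = 8505/256 ≈ 33.223.


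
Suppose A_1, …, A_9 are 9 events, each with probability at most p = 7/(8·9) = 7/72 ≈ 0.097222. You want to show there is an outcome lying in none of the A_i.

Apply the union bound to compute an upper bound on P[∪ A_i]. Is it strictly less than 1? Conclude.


Union bound: P[∪_{i=1}^{9} A_i] ≤ Σ_i P[A_i] ≤ 9·p = 9·(7/72) = 7/8.
Numerically: 7/8 ≈ 0.875000.
Is 7/8 < 1? YES.
Since P[∪ A_i] ≤ 7/8 < 1, the complement has P[∩ A_i^c] ≥ 1 − 7/8 = 1/8 > 0, so some outcome avoids every A_i.

9·p = 7/8 ≈ 0.875000; existence CERTIFIED by the union bound.


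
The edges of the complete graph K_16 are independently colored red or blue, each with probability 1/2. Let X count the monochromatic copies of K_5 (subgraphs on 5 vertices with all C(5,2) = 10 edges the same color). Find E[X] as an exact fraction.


Let X = Σ_S X_S over the C(16, 5) = 4368 subsets S of size 5, where X_S = 1 if the K_5 on S is monochromatic.
For a fixed S, the K_5 on S has C(5, 2) = 10 edges. P[all 10 edges red] = (1/2)^10, and likewise for blue, so P[monochromatic] = 2·(1/2)^10 = 2^{1 − 10} = 1/512.
Summing: E[X] = C(16, 5) · 2^{1 − 10} = 4368 · 1/512 = 273/32.
Numerically: E[X] ≈ 8.531250.

E[X] = C(16,5)·2^(1−C(5,2)) = 273/32 ≈ 8.531250.


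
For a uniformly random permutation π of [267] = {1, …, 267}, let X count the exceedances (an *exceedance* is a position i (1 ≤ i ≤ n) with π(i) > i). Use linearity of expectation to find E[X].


Write X = Σ_{i=1}^{267} X_i, where X_i = 1_{π(i) > i}.
For each fixed i, π(i) is uniform over {1, …, 267} (marginal of a uniform permutation), so P[π(i) > i] = (n − i)/n. Summing: Σ_{i=1}^{267} (n − i)/n = (0 + 1 + … + 266)/267 = 267(267 − 1)/(2·267) = (267 − 1)/2.
Hence E[X] = Σ_{i=1}^{267} (267 − i)/267 = 133 ≈ 133.00000.

E[X] = 133 = 133.00000.


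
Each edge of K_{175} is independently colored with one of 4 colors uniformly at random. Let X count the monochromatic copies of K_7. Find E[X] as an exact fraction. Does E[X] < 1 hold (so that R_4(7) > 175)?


E[X] = C(175, 7) · 4^{1 − 21} = 883208107275 · 4^{−20} = 883208107275/1099511627776.
As a reduced fraction: E[X] = 883208107275/1099511627776 ≈ 0.8032731.
Is E[X] < 1? YES.
Since E[X] < 1, there exists a 4-coloring of K_{175} with no monochromatic K_7; hence R_4(7) > 175.

E[X] = 883208107275/1099511627776 ≈ 0.8032731; E[X] < 1, so R_4(7) > 175.


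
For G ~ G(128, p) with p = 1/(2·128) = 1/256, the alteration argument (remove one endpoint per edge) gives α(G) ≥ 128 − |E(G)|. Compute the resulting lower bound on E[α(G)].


E[|E(G)|] = C(128, 2)·p = 8128 · (1/256) = 127/4.
E[α(G)] ≥ n − E[|E(G)|] = 128 − 127/4 = 385/4.
Numerically: ≈ 96.250.
(This is only a lower bound; the true E[α(G)] may be larger.)

E[α(G)] ≥ 385/4 ≈ 96.250.


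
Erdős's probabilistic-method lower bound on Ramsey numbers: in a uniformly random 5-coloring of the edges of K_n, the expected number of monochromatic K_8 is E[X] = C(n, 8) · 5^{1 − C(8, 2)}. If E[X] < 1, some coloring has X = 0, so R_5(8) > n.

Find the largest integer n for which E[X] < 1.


We need C(n, 8) · 5^{1 − 28} < 1, i.e. C(n, 8) < 5^{28 − 1} = 7450580596923828125.
Check values of n near the boundary:
  n = 857: C(857, 8) = 6983854138365964575; 6983854138365964575 < 7450580596923828125? YES
  n = 858: C(858, 8) = 7049584530256467771; 7049584530256467771 < 7450580596923828125? YES
  n = 859: C(859, 8) = 7115855595170747139; 7115855595170747139 < 7450580596923828125? YES
  n = 860: C(860, 8) = 7182671140665308145; 7182671140665308145 < 7450580596923828125? YES
  n = 861: C(861, 8) = 7250034996615275865; 7250034996615275865 < 7450580596923828125? YES
  n = 862: C(862, 8) = 7317951015318931845; 7317951015318931845 < 7450580596923828125? YES
  n = 863: C(863, 8) = 7386423071602617757; 7386423071602617757 < 7450580596923828125? YES
  n = 864: C(864, 8) = 7455455062926006708; 7455455062926006708 < 7450580596923828125? NO
The largest n with C(n, 8) < 7450580596923828125 is n = 863 (where E[X] = 7386423071602617757/7450580596923828125 ≈ 0.991). Hence R_5(8) > 863, i.e. R_5(8) ≥ 864.

Largest n = 863; hence R_5(8) > 863.


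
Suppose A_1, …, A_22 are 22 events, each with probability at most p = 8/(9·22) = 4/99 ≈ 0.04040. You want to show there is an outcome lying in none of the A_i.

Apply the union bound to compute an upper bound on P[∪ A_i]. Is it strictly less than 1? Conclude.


Union bound: P[∪_{i=1}^{22} A_i] ≤ Σ_i P[A_i] ≤ 22·p = 22·(4/99) = 8/9.
Numerically: 8/9 ≈ 0.88889.
Is 8/9 < 1? YES.
Since P[∪ A_i] ≤ 8/9 < 1, the complement has P[∩ A_i^c] ≥ 1 − 8/9 = 1/9 > 0, so some outcome avoids every A_i.

22·p = 8/9 ≈ 0.88889; existence CERTIFIED by the union bound.
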